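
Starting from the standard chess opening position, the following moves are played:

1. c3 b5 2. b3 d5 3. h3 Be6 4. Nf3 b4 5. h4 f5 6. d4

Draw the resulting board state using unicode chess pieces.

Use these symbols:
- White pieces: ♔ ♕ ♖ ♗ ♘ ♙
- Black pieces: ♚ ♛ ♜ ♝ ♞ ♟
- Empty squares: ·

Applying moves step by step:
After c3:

♜ ♞ ♝ ♛ ♚ ♝ ♞ ♜
♟ ♟ ♟ ♟ ♟ ♟ ♟ ♟
· · · · · · · ·
· · · · · · · ·
· · · · · · · ·
· · ♙ · · · · ·
♙ ♙ · ♙ ♙ ♙ ♙ ♙
♖ ♘ ♗ ♕ ♔ ♗ ♘ ♖


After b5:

♜ ♞ ♝ ♛ ♚ ♝ ♞ ♜
♟ · ♟ ♟ ♟ ♟ ♟ ♟
· · · · · · · ·
· ♟ · · · · · ·
· · · · · · · ·
· · ♙ · · · · ·
♙ ♙ · ♙ ♙ ♙ ♙ ♙
♖ ♘ ♗ ♕ ♔ ♗ ♘ ♖


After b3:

♜ ♞ ♝ ♛ ♚ ♝ ♞ ♜
♟ · ♟ ♟ ♟ ♟ ♟ ♟
· · · · · · · ·
· ♟ · · · · · ·
· · · · · · · ·
· ♙ ♙ · · · · ·
♙ · · ♙ ♙ ♙ ♙ ♙
♖ ♘ ♗ ♕ ♔ ♗ ♘ ♖


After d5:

♜ ♞ ♝ ♛ ♚ ♝ ♞ ♜
♟ · ♟ · ♟ ♟ ♟ ♟
· · · · · · · ·
· ♟ · ♟ · · · ·
· · · · · · · ·
· ♙ ♙ · · · · ·
♙ · · ♙ ♙ ♙ ♙ ♙
♖ ♘ ♗ ♕ ♔ ♗ ♘ ♖


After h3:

♜ ♞ ♝ ♛ ♚ ♝ ♞ ♜
♟ · ♟ · ♟ ♟ ♟ ♟
· · · · · · · ·
· ♟ · ♟ · · · ·
· · · · · · · ·
· ♙ ♙ · · · · ♙
♙ · · ♙ ♙ ♙ ♙ ·
♖ ♘ ♗ ♕ ♔ ♗ ♘ ♖


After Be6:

♜ ♞ · ♛ ♚ ♝ ♞ ♜
♟ · ♟ · ♟ ♟ ♟ ♟
· · · · ♝ · · ·
· ♟ · ♟ · · · ·
· · · · · · · ·
· ♙ ♙ · · · · ♙
♙ · · ♙ ♙ ♙ ♙ ·
♖ ♘ ♗ ♕ ♔ ♗ ♘ ♖


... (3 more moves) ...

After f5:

♜ ♞ · ♛ ♚ ♝ ♞ ♜
♟ · ♟ · ♟ · ♟ ♟
· · · · ♝ · · ·
· · · ♟ · ♟ · ·
· ♟ · · · · · ♙
· ♙ ♙ · · ♘ · ·
♙ · · ♙ ♙ ♙ ♙ ·
♖ ♘ ♗ ♕ ♔ ♗ · ♖


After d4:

♜ ♞ · ♛ ♚ ♝ ♞ ♜
♟ · ♟ · ♟ · ♟ ♟
· · · · ♝ · · ·
· · · ♟ · ♟ · ·
· ♟ · ♙ · · · ♙
· ♙ ♙ · · ♘ · ·
♙ · · · ♙ ♙ ♙ ·
♖ ♘ ♗ ♕ ♔ ♗ · ♖



  a b c d e f g h
  ─────────────────
8│♜ ♞ · ♛ ♚ ♝ ♞ ♜│8
7│♟ · ♟ · ♟ · ♟ ♟│7
6│· · · · ♝ · · ·│6
5│· · · ♟ · ♟ · ·│5
4│· ♟ · ♙ · · · ♙│4
3│· ♙ ♙ · · ♘ · ·│3
2│♙ · · · ♙ ♙ ♙ ·│2
1│♖ ♘ ♗ ♕ ♔ ♗ · ♖│1
  ─────────────────
  a b c d e f g h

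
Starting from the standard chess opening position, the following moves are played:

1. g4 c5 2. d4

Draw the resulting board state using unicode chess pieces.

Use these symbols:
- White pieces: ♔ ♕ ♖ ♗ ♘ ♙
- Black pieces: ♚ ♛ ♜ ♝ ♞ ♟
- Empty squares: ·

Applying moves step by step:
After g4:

♜ ♞ ♝ ♛ ♚ ♝ ♞ ♜
♟ ♟ ♟ ♟ ♟ ♟ ♟ ♟
· · · · · · · ·
· · · · · · · ·
· · · · · · ♙ ·
· · · · · · · ·
♙ ♙ ♙ ♙ ♙ ♙ · ♙
♖ ♘ ♗ ♕ ♔ ♗ ♘ ♖


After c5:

♜ ♞ ♝ ♛ ♚ ♝ ♞ ♜
♟ ♟ · ♟ ♟ ♟ ♟ ♟
· · · · · · · ·
· · ♟ · · · · ·
· · · · · · ♙ ·
· · · · · · · ·
♙ ♙ ♙ ♙ ♙ ♙ · ♙
♖ ♘ ♗ ♕ ♔ ♗ ♘ ♖


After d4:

♜ ♞ ♝ ♛ ♚ ♝ ♞ ♜
♟ ♟ · ♟ ♟ ♟ ♟ ♟
· · · · · · · ·
· · ♟ · · · · ·
· · · ♙ · · ♙ ·
· · · · · · · ·
♙ ♙ ♙ · ♙ ♙ · ♙
♖ ♘ ♗ ♕ ♔ ♗ ♘ ♖



  a b c d e f g h
  ─────────────────
8│♜ ♞ ♝ ♛ ♚ ♝ ♞ ♜│8
7│♟ ♟ · ♟ ♟ ♟ ♟ ♟│7
6│· · · · · · · ·│6
5│· · ♟ · · · · ·│5
4│· · · ♙ · · ♙ ·│4
3│· · · · · · · ·│3
2│♙ ♙ ♙ · ♙ ♙ · ♙│2
1│♖ ♘ ♗ ♕ ♔ ♗ ♘ ♖│1
  ─────────────────
  a b c d e f g h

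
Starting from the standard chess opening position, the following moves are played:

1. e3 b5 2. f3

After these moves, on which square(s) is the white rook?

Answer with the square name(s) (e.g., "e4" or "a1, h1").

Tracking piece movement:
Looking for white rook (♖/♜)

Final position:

  a b c d e f g h
  ─────────────────
8│♜ ♞ ♝ ♛ ♚ ♝ ♞ ♜│8
7│♟ · ♟ ♟ ♟ ♟ ♟ ♟│7
6│· · · · · · · ·│6
5│· ♟ · · · · · ·│5
4│· · · · · · · ·│4
3│· · · · ♙ ♙ · ·│3
2│♙ ♙ ♙ ♙ · · ♙ ♙│2
1│♖ ♘ ♗ ♕ ♔ ♗ ♘ ♖│1
  ─────────────────
  a b c d e f g h


a1, h1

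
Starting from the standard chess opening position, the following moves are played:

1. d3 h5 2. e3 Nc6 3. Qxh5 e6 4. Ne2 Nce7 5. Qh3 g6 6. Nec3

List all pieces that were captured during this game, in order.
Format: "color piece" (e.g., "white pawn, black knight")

Tracking captures:
  Qxh5: captured black pawn

black pawn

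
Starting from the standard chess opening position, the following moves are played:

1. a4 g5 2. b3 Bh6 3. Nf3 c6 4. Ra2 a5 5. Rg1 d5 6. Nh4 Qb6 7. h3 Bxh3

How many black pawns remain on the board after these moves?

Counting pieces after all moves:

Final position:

  a b c d e f g h
  ─────────────────
8│♜ ♞ · · ♚ · ♞ ♜│8
7│· ♟ · · ♟ ♟ · ♟│7
6│· ♛ ♟ · · · · ♝│6
5│♟ · · ♟ · · ♟ ·│5
4│♙ · · · · · · ♘│4
3│· ♙ · · · · · ♝│3
2│♖ · ♙ ♙ ♙ ♙ ♙ ·│2
1│· ♘ ♗ ♕ ♔ ♗ ♖ ·│1
  ─────────────────
  a b c d e f g h


8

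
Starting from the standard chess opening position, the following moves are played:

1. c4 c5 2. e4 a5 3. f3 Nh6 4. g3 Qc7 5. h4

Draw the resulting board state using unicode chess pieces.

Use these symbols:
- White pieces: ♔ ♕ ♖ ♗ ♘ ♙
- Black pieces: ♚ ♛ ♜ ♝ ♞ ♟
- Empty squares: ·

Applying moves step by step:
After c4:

♜ ♞ ♝ ♛ ♚ ♝ ♞ ♜
♟ ♟ ♟ ♟ ♟ ♟ ♟ ♟
· · · · · · · ·
· · · · · · · ·
· · ♙ · · · · ·
· · · · · · · ·
♙ ♙ · ♙ ♙ ♙ ♙ ♙
♖ ♘ ♗ ♕ ♔ ♗ ♘ ♖


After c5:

♜ ♞ ♝ ♛ ♚ ♝ ♞ ♜
♟ ♟ · ♟ ♟ ♟ ♟ ♟
· · · · · · · ·
· · ♟ · · · · ·
· · ♙ · · · · ·
· · · · · · · ·
♙ ♙ · ♙ ♙ ♙ ♙ ♙
♖ ♘ ♗ ♕ ♔ ♗ ♘ ♖


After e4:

♜ ♞ ♝ ♛ ♚ ♝ ♞ ♜
♟ ♟ · ♟ ♟ ♟ ♟ ♟
· · · · · · · ·
· · ♟ · · · · ·
· · ♙ · ♙ · · ·
· · · · · · · ·
♙ ♙ · ♙ · ♙ ♙ ♙
♖ ♘ ♗ ♕ ♔ ♗ ♘ ♖


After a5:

♜ ♞ ♝ ♛ ♚ ♝ ♞ ♜
· ♟ · ♟ ♟ ♟ ♟ ♟
· · · · · · · ·
♟ · ♟ · · · · ·
· · ♙ · ♙ · · ·
· · · · · · · ·
♙ ♙ · ♙ · ♙ ♙ ♙
♖ ♘ ♗ ♕ ♔ ♗ ♘ ♖


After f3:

♜ ♞ ♝ ♛ ♚ ♝ ♞ ♜
· ♟ · ♟ ♟ ♟ ♟ ♟
· · · · · · · ·
♟ · ♟ · · · · ·
· · ♙ · ♙ · · ·
· · · · · ♙ · ·
♙ ♙ · ♙ · · ♙ ♙
♖ ♘ ♗ ♕ ♔ ♗ ♘ ♖


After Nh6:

♜ ♞ ♝ ♛ ♚ ♝ · ♜
· ♟ · ♟ ♟ ♟ ♟ ♟
· · · · · · · ♞
♟ · ♟ · · · · ·
· · ♙ · ♙ · · ·
· · · · · ♙ · ·
♙ ♙ · ♙ · · ♙ ♙
♖ ♘ ♗ ♕ ♔ ♗ ♘ ♖


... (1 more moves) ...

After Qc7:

♜ ♞ ♝ · ♚ ♝ · ♜
· ♟ ♛ ♟ ♟ ♟ ♟ ♟
· · · · · · · ♞
♟ · ♟ · · · · ·
· · ♙ · ♙ · · ·
· · · · · ♙ ♙ ·
♙ ♙ · ♙ · · · ♙
♖ ♘ ♗ ♕ ♔ ♗ ♘ ♖


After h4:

♜ ♞ ♝ · ♚ ♝ · ♜
· ♟ ♛ ♟ ♟ ♟ ♟ ♟
· · · · · · · ♞
♟ · ♟ · · · · ·
· · ♙ · ♙ · · ♙
· · · · · ♙ ♙ ·
♙ ♙ · ♙ · · · ·
♖ ♘ ♗ ♕ ♔ ♗ ♘ ♖



  a b c d e f g h
  ─────────────────
8│♜ ♞ ♝ · ♚ ♝ · ♜│8
7│· ♟ ♛ ♟ ♟ ♟ ♟ ♟│7
6│· · · · · · · ♞│6
5│♟ · ♟ · · · · ·│5
4│· · ♙ · ♙ · · ♙│4
3│· · · · · ♙ ♙ ·│3
2│♙ ♙ · ♙ · · · ·│2
1│♖ ♘ ♗ ♕ ♔ ♗ ♘ ♖│1
  ─────────────────
  a b c d e f g h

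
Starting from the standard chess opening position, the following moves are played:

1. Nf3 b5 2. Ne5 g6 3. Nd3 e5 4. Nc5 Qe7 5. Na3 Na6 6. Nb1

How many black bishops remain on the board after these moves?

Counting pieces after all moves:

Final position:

  a b c d e f g h
  ─────────────────
8│♜ · ♝ · ♚ ♝ ♞ ♜│8
7│♟ · ♟ ♟ ♛ ♟ · ♟│7
6│♞ · · · · · ♟ ·│6
5│· ♟ ♘ · ♟ · · ·│5
4│· · · · · · · ·│4
3│· · · · · · · ·│3
2│♙ ♙ ♙ ♙ ♙ ♙ ♙ ♙│2
1│♖ ♘ ♗ ♕ ♔ ♗ · ♖│1
  ─────────────────
  a b c d e f g h


2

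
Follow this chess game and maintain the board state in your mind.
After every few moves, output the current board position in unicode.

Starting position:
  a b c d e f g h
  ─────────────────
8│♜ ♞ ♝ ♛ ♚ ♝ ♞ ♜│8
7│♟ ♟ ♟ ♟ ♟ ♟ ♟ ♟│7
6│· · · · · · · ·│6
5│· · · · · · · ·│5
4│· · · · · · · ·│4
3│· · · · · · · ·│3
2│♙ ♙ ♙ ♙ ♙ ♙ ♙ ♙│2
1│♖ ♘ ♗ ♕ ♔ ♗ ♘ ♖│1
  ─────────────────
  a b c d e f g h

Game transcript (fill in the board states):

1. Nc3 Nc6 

  a b c d e f g h
  ─────────────────
8│♜ · ♝ ♛ ♚ ♝ ♞ ♜│8
7│♟ ♟ ♟ ♟ ♟ ♟ ♟ ♟│7
6│· · ♞ · · · · ·│6
5│· · · · · · · ·│5
4│· · · · · · · ·│4
3│· · ♘ · · · · ·│3
2│♙ ♙ ♙ ♙ ♙ ♙ ♙ ♙│2
1│♖ · ♗ ♕ ♔ ♗ ♘ ♖│1
  ─────────────────
  a b c d e f g h

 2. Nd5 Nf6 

  a b c d e f g h
  ─────────────────
8│♜ · ♝ ♛ ♚ ♝ · ♜│8
7│♟ ♟ ♟ ♟ ♟ ♟ ♟ ♟│7
6│· · ♞ · · ♞ · ·│6
5│· · · ♘ · · · ·│5
4│· · · · · · · ·│4
3│· · · · · · · ·│3
2│♙ ♙ ♙ ♙ ♙ ♙ ♙ ♙│2
1│♖ · ♗ ♕ ♔ ♗ ♘ ♖│1
  ─────────────────
  a b c d e f g h

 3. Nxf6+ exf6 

  a b c d e f g h
  ─────────────────
8│♜ · ♝ ♛ ♚ ♝ · ♜│8
7│♟ ♟ ♟ ♟ · ♟ ♟ ♟│7
6│· · ♞ · · ♟ · ·│6
5│· · · · · · · ·│5
4│· · · · · · · ·│4
3│· · · · · · · ·│3
2│♙ ♙ ♙ ♙ ♙ ♙ ♙ ♙│2
1│♖ · ♗ ♕ ♔ ♗ ♘ ♖│1
  ─────────────────
  a b c d e f g h

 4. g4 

  a b c d e f g h
  ─────────────────
8│♜ · ♝ ♛ ♚ ♝ · ♜│8
7│♟ ♟ ♟ ♟ · ♟ ♟ ♟│7
6│· · ♞ · · ♟ · ·│6
5│· · · · · · · ·│5
4│· · · · · · ♙ ·│4
3│· · · · · · · ·│3
2│♙ ♙ ♙ ♙ ♙ ♙ · ♙│2
1│♖ · ♗ ♕ ♔ ♗ ♘ ♖│1
  ─────────────────
  a b c d e f g h


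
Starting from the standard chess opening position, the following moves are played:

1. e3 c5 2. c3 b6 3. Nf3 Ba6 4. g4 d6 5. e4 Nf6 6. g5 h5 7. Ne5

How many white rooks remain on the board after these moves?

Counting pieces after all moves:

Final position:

  a b c d e f g h
  ─────────────────
8│♜ ♞ · ♛ ♚ ♝ · ♜│8
7│♟ · · · ♟ ♟ ♟ ·│7
6│♝ ♟ · ♟ · ♞ · ·│6
5│· · ♟ · ♘ · ♙ ♟│5
4│· · · · ♙ · · ·│4
3│· · ♙ · · · · ·│3
2│♙ ♙ · ♙ · ♙ · ♙│2
1│♖ ♘ ♗ ♕ ♔ ♗ · ♖│1
  ─────────────────
  a b c d e f g h


2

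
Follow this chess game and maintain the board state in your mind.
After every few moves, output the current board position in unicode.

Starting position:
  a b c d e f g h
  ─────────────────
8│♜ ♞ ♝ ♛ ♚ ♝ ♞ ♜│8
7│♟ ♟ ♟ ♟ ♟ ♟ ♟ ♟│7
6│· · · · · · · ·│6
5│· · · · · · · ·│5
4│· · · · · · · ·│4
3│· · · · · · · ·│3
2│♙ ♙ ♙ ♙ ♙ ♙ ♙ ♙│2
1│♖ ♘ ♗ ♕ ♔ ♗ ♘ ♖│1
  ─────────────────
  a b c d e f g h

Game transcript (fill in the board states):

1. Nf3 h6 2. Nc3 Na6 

  a b c d e f g h
  ─────────────────
8│♜ · ♝ ♛ ♚ ♝ ♞ ♜│8
7│♟ ♟ ♟ ♟ ♟ ♟ ♟ ·│7
6│♞ · · · · · · ♟│6
5│· · · · · · · ·│5
4│· · · · · · · ·│4
3│· · ♘ · · ♘ · ·│3
2│♙ ♙ ♙ ♙ ♙ ♙ ♙ ♙│2
1│♖ · ♗ ♕ ♔ ♗ · ♖│1
  ─────────────────
  a b c d e f g h

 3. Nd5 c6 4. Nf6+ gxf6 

  a b c d e f g h
  ─────────────────
8│♜ · ♝ ♛ ♚ ♝ ♞ ♜│8
7│♟ ♟ · ♟ ♟ ♟ · ·│7
6│♞ · ♟ · · ♟ · ♟│6
5│· · · · · · · ·│5
4│· · · · · · · ·│4
3│· · · · · ♘ · ·│3
2│♙ ♙ ♙ ♙ ♙ ♙ ♙ ♙│2
1│♖ · ♗ ♕ ♔ ♗ · ♖│1
  ─────────────────
  a b c d e f g h

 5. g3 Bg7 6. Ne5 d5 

  a b c d e f g h
  ─────────────────
8│♜ · ♝ ♛ ♚ · ♞ ♜│8
7│♟ ♟ · · ♟ ♟ ♝ ·│7
6│♞ · ♟ · · ♟ · ♟│6
5│· · · ♟ ♘ · · ·│5
4│· · · · · · · ·│4
3│· · · · · · ♙ ·│3
2│♙ ♙ ♙ ♙ ♙ ♙ · ♙│2
1│♖ · ♗ ♕ ♔ ♗ · ♖│1
  ─────────────────
  a b c d e f g h

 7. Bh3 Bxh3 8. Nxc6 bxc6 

  a b c d e f g h
  ─────────────────
8│♜ · · ♛ ♚ · ♞ ♜│8
7│♟ · · · ♟ ♟ ♝ ·│7
6│♞ · ♟ · · ♟ · ♟│6
5│· · · ♟ · · · ·│5
4│· · · · · · · ·│4
3│· · · · · · ♙ ♝│3
2│♙ ♙ ♙ ♙ ♙ ♙ · ♙│2
1│♖ · ♗ ♕ ♔ · · ♖│1
  ─────────────────
  a b c d e f g h

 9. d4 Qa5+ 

  a b c d e f g h
  ─────────────────
8│♜ · · · ♚ · ♞ ♜│8
7│♟ · · · ♟ ♟ ♝ ·│7
6│♞ · ♟ · · ♟ · ♟│6
5│♛ · · ♟ · · · ·│5
4│· · · ♙ · · · ·│4
3│· · · · · · ♙ ♝│3
2│♙ ♙ ♙ · ♙ ♙ · ♙│2
1│♖ · ♗ ♕ ♔ · · ♖│1
  ─────────────────
  a b c d e f g h


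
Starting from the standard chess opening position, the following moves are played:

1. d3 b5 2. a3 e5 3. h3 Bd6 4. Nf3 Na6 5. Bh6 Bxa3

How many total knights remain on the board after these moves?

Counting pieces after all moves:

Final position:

  a b c d e f g h
  ─────────────────
8│♜ · ♝ ♛ ♚ · ♞ ♜│8
7│♟ · ♟ ♟ · ♟ ♟ ♟│7
6│♞ · · · · · · ♗│6
5│· ♟ · · ♟ · · ·│5
4│· · · · · · · ·│4
3│♝ · · ♙ · ♘ · ♙│3
2│· ♙ ♙ · ♙ ♙ ♙ ·│2
1│♖ ♘ · ♕ ♔ ♗ · ♖│1
  ─────────────────
  a b c d e f g h


4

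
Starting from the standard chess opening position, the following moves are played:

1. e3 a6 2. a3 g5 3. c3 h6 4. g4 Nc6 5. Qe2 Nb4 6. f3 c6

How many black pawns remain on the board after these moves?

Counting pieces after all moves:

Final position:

  a b c d e f g h
  ─────────────────
8│♜ · ♝ ♛ ♚ ♝ ♞ ♜│8
7│· ♟ · ♟ ♟ ♟ · ·│7
6│♟ · ♟ · · · · ♟│6
5│· · · · · · ♟ ·│5
4│· ♞ · · · · ♙ ·│4
3│♙ · ♙ · ♙ ♙ · ·│3
2│· ♙ · ♙ ♕ · · ♙│2
1│♖ ♘ ♗ · ♔ ♗ ♘ ♖│1
  ─────────────────
  a b c d e f g h


8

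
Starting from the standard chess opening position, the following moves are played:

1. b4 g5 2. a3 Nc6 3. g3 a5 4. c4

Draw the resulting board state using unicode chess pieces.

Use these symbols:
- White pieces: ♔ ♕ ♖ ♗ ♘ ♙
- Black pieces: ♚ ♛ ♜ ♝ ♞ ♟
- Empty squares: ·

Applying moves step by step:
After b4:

♜ ♞ ♝ ♛ ♚ ♝ ♞ ♜
♟ ♟ ♟ ♟ ♟ ♟ ♟ ♟
· · · · · · · ·
· · · · · · · ·
· ♙ · · · · · ·
· · · · · · · ·
♙ · ♙ ♙ ♙ ♙ ♙ ♙
♖ ♘ ♗ ♕ ♔ ♗ ♘ ♖


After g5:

♜ ♞ ♝ ♛ ♚ ♝ ♞ ♜
♟ ♟ ♟ ♟ ♟ ♟ · ♟
· · · · · · · ·
· · · · · · ♟ ·
· ♙ · · · · · ·
· · · · · · · ·
♙ · ♙ ♙ ♙ ♙ ♙ ♙
♖ ♘ ♗ ♕ ♔ ♗ ♘ ♖


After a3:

♜ ♞ ♝ ♛ ♚ ♝ ♞ ♜
♟ ♟ ♟ ♟ ♟ ♟ · ♟
· · · · · · · ·
· · · · · · ♟ ·
· ♙ · · · · · ·
♙ · · · · · · ·
· · ♙ ♙ ♙ ♙ ♙ ♙
♖ ♘ ♗ ♕ ♔ ♗ ♘ ♖


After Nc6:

♜ · ♝ ♛ ♚ ♝ ♞ ♜
♟ ♟ ♟ ♟ ♟ ♟ · ♟
· · ♞ · · · · ·
· · · · · · ♟ ·
· ♙ · · · · · ·
♙ · · · · · · ·
· · ♙ ♙ ♙ ♙ ♙ ♙
♖ ♘ ♗ ♕ ♔ ♗ ♘ ♖


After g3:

♜ · ♝ ♛ ♚ ♝ ♞ ♜
♟ ♟ ♟ ♟ ♟ ♟ · ♟
· · ♞ · · · · ·
· · · · · · ♟ ·
· ♙ · · · · · ·
♙ · · · · · ♙ ·
· · ♙ ♙ ♙ ♙ · ♙
♖ ♘ ♗ ♕ ♔ ♗ ♘ ♖


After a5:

♜ · ♝ ♛ ♚ ♝ ♞ ♜
· ♟ ♟ ♟ ♟ ♟ · ♟
· · ♞ · · · · ·
♟ · · · · · ♟ ·
· ♙ · · · · · ·
♙ · · · · · ♙ ·
· · ♙ ♙ ♙ ♙ · ♙
♖ ♘ ♗ ♕ ♔ ♗ ♘ ♖


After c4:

♜ · ♝ ♛ ♚ ♝ ♞ ♜
· ♟ ♟ ♟ ♟ ♟ · ♟
· · ♞ · · · · ·
♟ · · · · · ♟ ·
· ♙ ♙ · · · · ·
♙ · · · · · ♙ ·
· · · ♙ ♙ ♙ · ♙
♖ ♘ ♗ ♕ ♔ ♗ ♘ ♖



  a b c d e f g h
  ─────────────────
8│♜ · ♝ ♛ ♚ ♝ ♞ ♜│8
7│· ♟ ♟ ♟ ♟ ♟ · ♟│7
6│· · ♞ · · · · ·│6
5│♟ · · · · · ♟ ·│5
4│· ♙ ♙ · · · · ·│4
3│♙ · · · · · ♙ ·│3
2│· · · ♙ ♙ ♙ · ♙│2
1│♖ ♘ ♗ ♕ ♔ ♗ ♘ ♖│1
  ─────────────────
  a b c d e f g h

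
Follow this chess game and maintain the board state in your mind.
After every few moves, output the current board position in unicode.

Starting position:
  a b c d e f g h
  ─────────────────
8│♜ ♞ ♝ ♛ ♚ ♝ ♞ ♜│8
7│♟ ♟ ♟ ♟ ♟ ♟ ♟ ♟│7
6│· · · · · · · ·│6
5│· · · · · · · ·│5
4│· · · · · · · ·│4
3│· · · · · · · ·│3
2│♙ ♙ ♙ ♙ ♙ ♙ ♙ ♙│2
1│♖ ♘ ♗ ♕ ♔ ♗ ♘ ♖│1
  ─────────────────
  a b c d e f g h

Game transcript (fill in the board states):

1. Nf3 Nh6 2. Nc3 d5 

  a b c d e f g h
  ─────────────────
8│♜ ♞ ♝ ♛ ♚ ♝ · ♜│8
7│♟ ♟ ♟ · ♟ ♟ ♟ ♟│7
6│· · · · · · · ♞│6
5│· · · ♟ · · · ·│5
4│· · · · · · · ·│4
3│· · ♘ · · ♘ · ·│3
2│♙ ♙ ♙ ♙ ♙ ♙ ♙ ♙│2
1│♖ · ♗ ♕ ♔ ♗ · ♖│1
  ─────────────────
  a b c d e f g h

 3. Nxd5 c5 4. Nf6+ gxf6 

  a b c d e f g h
  ─────────────────
8│♜ ♞ ♝ ♛ ♚ ♝ · ♜│8
7│♟ ♟ · · ♟ ♟ · ♟│7
6│· · · · · ♟ · ♞│6
5│· · ♟ · · · · ·│5
4│· · · · · · · ·│4
3│· · · · · ♘ · ·│3
2│♙ ♙ ♙ ♙ ♙ ♙ ♙ ♙│2
1│♖ · ♗ ♕ ♔ ♗ · ♖│1
  ─────────────────
  a b c d e f g h

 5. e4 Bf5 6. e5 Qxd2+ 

  a b c d e f g h
  ─────────────────
8│♜ ♞ · · ♚ ♝ · ♜│8
7│♟ ♟ · · ♟ ♟ · ♟│7
6│· · · · · ♟ · ♞│6
5│· · ♟ · ♙ ♝ · ·│5
4│· · · · · · · ·│4
3│· · · · · ♘ · ·│3
2│♙ ♙ ♙ ♛ · ♙ ♙ ♙│2
1│♖ · ♗ ♕ ♔ ♗ · ♖│1
  ─────────────────
  a b c d e f g h

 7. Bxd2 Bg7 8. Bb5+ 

  a b c d e f g h
  ─────────────────
8│♜ ♞ · · ♚ · · ♜│8
7│♟ ♟ · · ♟ ♟ ♝ ♟│7
6│· · · · · ♟ · ♞│6
5│· ♗ ♟ · ♙ ♝ · ·│5
4│· · · · · · · ·│4
3│· · · · · ♘ · ·│3
2│♙ ♙ ♙ ♗ · ♙ ♙ ♙│2
1│♖ · · ♕ ♔ · · ♖│1
  ─────────────────
  a b c d e f g h


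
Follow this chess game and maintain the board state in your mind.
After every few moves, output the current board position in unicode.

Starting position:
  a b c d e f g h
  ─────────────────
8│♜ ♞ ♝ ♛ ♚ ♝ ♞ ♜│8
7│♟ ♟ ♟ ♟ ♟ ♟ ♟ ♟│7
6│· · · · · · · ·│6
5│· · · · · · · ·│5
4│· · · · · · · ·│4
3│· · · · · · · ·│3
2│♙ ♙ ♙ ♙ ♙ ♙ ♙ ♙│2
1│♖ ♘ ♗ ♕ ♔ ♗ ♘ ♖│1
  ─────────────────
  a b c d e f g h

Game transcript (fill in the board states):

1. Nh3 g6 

  a b c d e f g h
  ─────────────────
8│♜ ♞ ♝ ♛ ♚ ♝ ♞ ♜│8
7│♟ ♟ ♟ ♟ ♟ ♟ · ♟│7
6│· · · · · · ♟ ·│6
5│· · · · · · · ·│5
4│· · · · · · · ·│4
3│· · · · · · · ♘│3
2│♙ ♙ ♙ ♙ ♙ ♙ ♙ ♙│2
1│♖ ♘ ♗ ♕ ♔ ♗ · ♖│1
  ─────────────────
  a b c d e f g h

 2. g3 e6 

  a b c d e f g h
  ─────────────────
8│♜ ♞ ♝ ♛ ♚ ♝ ♞ ♜│8
7│♟ ♟ ♟ ♟ · ♟ · ♟│7
6│· · · · ♟ · ♟ ·│6
5│· · · · · · · ·│5
4│· · · · · · · ·│4
3│· · · · · · ♙ ♘│3
2│♙ ♙ ♙ ♙ ♙ ♙ · ♙│2
1│♖ ♘ ♗ ♕ ♔ ♗ · ♖│1
  ─────────────────
  a b c d e f g h

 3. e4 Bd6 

  a b c d e f g h
  ─────────────────
8│♜ ♞ ♝ ♛ ♚ · ♞ ♜│8
7│♟ ♟ ♟ ♟ · ♟ · ♟│7
6│· · · ♝ ♟ · ♟ ·│6
5│· · · · · · · ·│5
4│· · · · ♙ · · ·│4
3│· · · · · · ♙ ♘│3
2│♙ ♙ ♙ ♙ · ♙ · ♙│2
1│♖ ♘ ♗ ♕ ♔ ♗ · ♖│1
  ─────────────────
  a b c d e f g h

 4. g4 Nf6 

  a b c d e f g h
  ─────────────────
8│♜ ♞ ♝ ♛ ♚ · · ♜│8
7│♟ ♟ ♟ ♟ · ♟ · ♟│7
6│· · · ♝ ♟ ♞ ♟ ·│6
5│· · · · · · · ·│5
4│· · · · ♙ · ♙ ·│4
3│· · · · · · · ♘│3
2│♙ ♙ ♙ ♙ · ♙ · ♙│2
1│♖ ♘ ♗ ♕ ♔ ♗ · ♖│1
  ─────────────────
  a b c d e f g h

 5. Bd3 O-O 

  a b c d e f g h
  ─────────────────
8│♜ ♞ ♝ ♛ · ♜ ♚ ·│8
7│♟ ♟ ♟ ♟ · ♟ · ♟│7
6│· · · ♝ ♟ ♞ ♟ ·│6
5│· · · · · · · ·│5
4│· · · · ♙ · ♙ ·│4
3│· · · ♗ · · · ♘│3
2│♙ ♙ ♙ ♙ · ♙ · ♙│2
1│♖ ♘ ♗ ♕ ♔ · · ♖│1
  ─────────────────
  a b c d e f g h



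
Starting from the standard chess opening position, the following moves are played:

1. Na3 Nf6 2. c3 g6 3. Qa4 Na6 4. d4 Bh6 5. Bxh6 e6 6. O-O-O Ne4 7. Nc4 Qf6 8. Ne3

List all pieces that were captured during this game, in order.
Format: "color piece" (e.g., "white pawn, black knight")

Tracking captures:
  Bxh6: captured black bishop

black bishop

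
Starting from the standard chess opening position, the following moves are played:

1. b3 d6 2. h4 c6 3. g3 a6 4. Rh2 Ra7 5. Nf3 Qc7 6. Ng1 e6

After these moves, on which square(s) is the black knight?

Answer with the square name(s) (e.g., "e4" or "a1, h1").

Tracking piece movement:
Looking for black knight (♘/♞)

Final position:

  a b c d e f g h
  ─────────────────
8│· ♞ ♝ · ♚ ♝ ♞ ♜│8
7│♜ ♟ ♛ · · ♟ ♟ ♟│7
6│♟ · ♟ ♟ ♟ · · ·│6
5│· · · · · · · ·│5
4│· · · · · · · ♙│4
3│· ♙ · · · · ♙ ·│3
2│♙ · ♙ ♙ ♙ ♙ · ♖│2
1│♖ ♘ ♗ ♕ ♔ ♗ ♘ ·│1
  ─────────────────
  a b c d e f g h


b8, g8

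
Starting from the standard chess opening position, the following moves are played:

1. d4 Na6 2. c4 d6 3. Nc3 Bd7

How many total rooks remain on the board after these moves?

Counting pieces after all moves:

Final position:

  a b c d e f g h
  ─────────────────
8│♜ · · ♛ ♚ ♝ ♞ ♜│8
7│♟ ♟ ♟ ♝ ♟ ♟ ♟ ♟│7
6│♞ · · ♟ · · · ·│6
5│· · · · · · · ·│5
4│· · ♙ ♙ · · · ·│4
3│· · ♘ · · · · ·│3
2│♙ ♙ · · ♙ ♙ ♙ ♙│2
1│♖ · ♗ ♕ ♔ ♗ ♘ ♖│1
  ─────────────────
  a b c d e f g h


4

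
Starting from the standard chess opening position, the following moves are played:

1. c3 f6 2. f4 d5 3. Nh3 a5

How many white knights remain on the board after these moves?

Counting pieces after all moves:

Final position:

  a b c d e f g h
  ─────────────────
8│♜ ♞ ♝ ♛ ♚ ♝ ♞ ♜│8
7│· ♟ ♟ · ♟ · ♟ ♟│7
6│· · · · · ♟ · ·│6
5│♟ · · ♟ · · · ·│5
4│· · · · · ♙ · ·│4
3│· · ♙ · · · · ♘│3
2│♙ ♙ · ♙ ♙ · ♙ ♙│2
1│♖ ♘ ♗ ♕ ♔ ♗ · ♖│1
  ─────────────────
  a b c d e f g h


2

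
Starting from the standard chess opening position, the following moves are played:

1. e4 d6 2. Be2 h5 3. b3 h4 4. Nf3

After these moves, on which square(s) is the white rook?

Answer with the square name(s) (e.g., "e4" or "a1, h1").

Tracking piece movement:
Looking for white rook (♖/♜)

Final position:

  a b c d e f g h
  ─────────────────
8│♜ ♞ ♝ ♛ ♚ ♝ ♞ ♜│8
7│♟ ♟ ♟ · ♟ ♟ ♟ ·│7
6│· · · ♟ · · · ·│6
5│· · · · · · · ·│5
4│· · · · ♙ · · ♟│4
3│· ♙ · · · ♘ · ·│3
2│♙ · ♙ ♙ ♗ ♙ ♙ ♙│2
1│♖ ♘ ♗ ♕ ♔ · · ♖│1
  ─────────────────
  a b c d e f g h


a1, h1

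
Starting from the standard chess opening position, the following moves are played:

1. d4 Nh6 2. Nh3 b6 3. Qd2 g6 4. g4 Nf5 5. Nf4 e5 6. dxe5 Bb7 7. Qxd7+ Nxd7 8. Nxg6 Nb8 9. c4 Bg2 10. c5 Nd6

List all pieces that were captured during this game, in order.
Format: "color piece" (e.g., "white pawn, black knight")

Tracking captures:
  dxe5: captured black pawn
  Qxd7+: captured black pawn
  Nxd7: captured white queen
  Nxg6: captured black pawn

black pawn, black pawn, white queen, black pawn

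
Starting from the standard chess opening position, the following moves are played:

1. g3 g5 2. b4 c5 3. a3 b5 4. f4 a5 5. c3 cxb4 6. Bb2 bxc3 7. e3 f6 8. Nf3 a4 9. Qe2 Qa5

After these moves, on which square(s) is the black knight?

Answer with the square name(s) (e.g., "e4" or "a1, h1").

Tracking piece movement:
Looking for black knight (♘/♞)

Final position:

  a b c d e f g h
  ─────────────────
8│♜ ♞ ♝ · ♚ ♝ ♞ ♜│8
7│· · · ♟ ♟ · · ♟│7
6│· · · · · ♟ · ·│6
5│♛ ♟ · · · · ♟ ·│5
4│♟ · · · · ♙ · ·│4
3│♙ · ♟ · ♙ ♘ ♙ ·│3
2│· ♗ · ♙ ♕ · · ♙│2
1│♖ ♘ · · ♔ ♗ · ♖│1
  ─────────────────
  a b c d e f g h


b8, g8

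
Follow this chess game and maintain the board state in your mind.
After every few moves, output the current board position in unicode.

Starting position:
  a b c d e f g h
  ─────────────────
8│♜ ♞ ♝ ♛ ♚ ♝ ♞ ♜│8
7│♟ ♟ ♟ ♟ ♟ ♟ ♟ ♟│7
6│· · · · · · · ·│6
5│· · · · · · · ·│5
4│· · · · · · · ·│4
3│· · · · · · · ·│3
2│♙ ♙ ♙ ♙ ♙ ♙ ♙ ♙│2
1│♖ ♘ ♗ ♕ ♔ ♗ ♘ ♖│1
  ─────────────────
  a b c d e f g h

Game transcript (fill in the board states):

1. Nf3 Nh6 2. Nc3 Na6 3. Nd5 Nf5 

  a b c d e f g h
  ─────────────────
8│♜ · ♝ ♛ ♚ ♝ · ♜│8
7│♟ ♟ ♟ ♟ ♟ ♟ ♟ ♟│7
6│♞ · · · · · · ·│6
5│· · · ♘ · ♞ · ·│5
4│· · · · · · · ·│4
3│· · · · · ♘ · ·│3
2│♙ ♙ ♙ ♙ ♙ ♙ ♙ ♙│2
1│♖ · ♗ ♕ ♔ ♗ · ♖│1
  ─────────────────
  a b c d e f g h

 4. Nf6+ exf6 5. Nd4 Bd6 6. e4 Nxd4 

  a b c d e f g h
  ─────────────────
8│♜ · ♝ ♛ ♚ · · ♜│8
7│♟ ♟ ♟ ♟ · ♟ ♟ ♟│7
6│♞ · · ♝ · ♟ · ·│6
5│· · · · · · · ·│5
4│· · · ♞ ♙ · · ·│4
3│· · · · · · · ·│3
2│♙ ♙ ♙ ♙ · ♙ ♙ ♙│2
1│♖ · ♗ ♕ ♔ ♗ · ♖│1
  ─────────────────
  a b c d e f g h

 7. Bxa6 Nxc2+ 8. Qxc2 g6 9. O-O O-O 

  a b c d e f g h
  ─────────────────
8│♜ · ♝ ♛ · ♜ ♚ ·│8
7│♟ ♟ ♟ ♟ · ♟ · ♟│7
6│♗ · · ♝ · ♟ ♟ ·│6
5│· · · · · · · ·│5
4│· · · · ♙ · · ·│4
3│· · · · · · · ·│3
2│♙ ♙ ♕ ♙ · ♙ ♙ ♙│2
1│♖ · ♗ · · ♖ ♔ ·│1
  ─────────────────
  a b c d e f g h

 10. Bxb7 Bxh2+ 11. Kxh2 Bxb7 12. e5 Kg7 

  a b c d e f g h
  ─────────────────
8│♜ · · ♛ · ♜ · ·│8
7│♟ ♝ ♟ ♟ · ♟ ♚ ♟│7
6│· · · · · ♟ ♟ ·│6
5│· · · · ♙ · · ·│5
4│· · · · · · · ·│4
3│· · · · · · · ·│3
2│♙ ♙ ♕ ♙ · ♙ ♙ ♔│2
1│♖ · ♗ · · ♖ · ·│1
  ─────────────────
  a b c d e f g h

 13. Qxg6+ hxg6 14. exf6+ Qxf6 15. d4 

  a b c d e f g h
  ─────────────────
8│♜ · · · · ♜ · ·│8
7│♟ ♝ ♟ ♟ · ♟ ♚ ·│7
6│· · · · · ♛ ♟ ·│6
5│· · · · · · · ·│5
4│· · · ♙ · · · ·│4
3│· · · · · · · ·│3
2│♙ ♙ · · · ♙ ♙ ♔│2
1│♖ · ♗ · · ♖ · ·│1
  ─────────────────
  a b c d e f g h


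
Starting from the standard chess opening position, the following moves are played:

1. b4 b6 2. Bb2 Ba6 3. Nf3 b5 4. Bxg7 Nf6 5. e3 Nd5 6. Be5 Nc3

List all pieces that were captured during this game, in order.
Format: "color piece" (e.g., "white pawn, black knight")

Tracking captures:
  Bxg7: captured black pawn

black pawn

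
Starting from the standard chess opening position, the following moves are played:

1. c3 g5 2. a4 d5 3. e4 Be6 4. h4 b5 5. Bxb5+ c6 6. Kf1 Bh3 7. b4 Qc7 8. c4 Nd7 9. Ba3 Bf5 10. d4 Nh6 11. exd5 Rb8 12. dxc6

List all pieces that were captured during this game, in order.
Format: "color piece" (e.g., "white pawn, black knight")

Tracking captures:
  Bxb5+: captured black pawn
  exd5: captured black pawn
  dxc6: captured black pawn

black pawn, black pawn, black pawn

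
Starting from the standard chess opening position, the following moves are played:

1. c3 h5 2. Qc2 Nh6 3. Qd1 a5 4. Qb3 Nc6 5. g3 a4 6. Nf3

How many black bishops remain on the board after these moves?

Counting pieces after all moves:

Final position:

  a b c d e f g h
  ─────────────────
8│♜ · ♝ ♛ ♚ ♝ · ♜│8
7│· ♟ ♟ ♟ ♟ ♟ ♟ ·│7
6│· · ♞ · · · · ♞│6
5│· · · · · · · ♟│5
4│♟ · · · · · · ·│4
3│· ♕ ♙ · · ♘ ♙ ·│3
2│♙ ♙ · ♙ ♙ ♙ · ♙│2
1│♖ ♘ ♗ · ♔ ♗ · ♖│1
  ─────────────────
  a b c d e f g h


2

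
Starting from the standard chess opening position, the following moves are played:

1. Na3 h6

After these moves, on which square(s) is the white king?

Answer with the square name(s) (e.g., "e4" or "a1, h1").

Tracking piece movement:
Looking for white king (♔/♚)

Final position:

  a b c d e f g h
  ─────────────────
8│♜ ♞ ♝ ♛ ♚ ♝ ♞ ♜│8
7│♟ ♟ ♟ ♟ ♟ ♟ ♟ ·│7
6│· · · · · · · ♟│6
5│· · · · · · · ·│5
4│· · · · · · · ·│4
3│♘ · · · · · · ·│3
2│♙ ♙ ♙ ♙ ♙ ♙ ♙ ♙│2
1│♖ · ♗ ♕ ♔ ♗ ♘ ♖│1
  ─────────────────
  a b c d e f g h


e1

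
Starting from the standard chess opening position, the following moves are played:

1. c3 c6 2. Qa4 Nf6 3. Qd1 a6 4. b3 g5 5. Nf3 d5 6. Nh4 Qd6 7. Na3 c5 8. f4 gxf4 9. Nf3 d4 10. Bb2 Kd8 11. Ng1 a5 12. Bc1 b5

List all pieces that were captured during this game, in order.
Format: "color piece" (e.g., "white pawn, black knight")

Tracking captures:
  gxf4: captured white pawn

white pawn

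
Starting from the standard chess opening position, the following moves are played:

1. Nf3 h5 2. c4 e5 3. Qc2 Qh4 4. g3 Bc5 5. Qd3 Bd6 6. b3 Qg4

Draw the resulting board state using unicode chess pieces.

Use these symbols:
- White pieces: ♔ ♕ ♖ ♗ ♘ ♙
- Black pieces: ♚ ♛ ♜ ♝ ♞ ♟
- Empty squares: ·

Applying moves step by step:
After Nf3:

♜ ♞ ♝ ♛ ♚ ♝ ♞ ♜
♟ ♟ ♟ ♟ ♟ ♟ ♟ ♟
· · · · · · · ·
· · · · · · · ·
· · · · · · · ·
· · · · · ♘ · ·
♙ ♙ ♙ ♙ ♙ ♙ ♙ ♙
♖ ♘ ♗ ♕ ♔ ♗ · ♖


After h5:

♜ ♞ ♝ ♛ ♚ ♝ ♞ ♜
♟ ♟ ♟ ♟ ♟ ♟ ♟ ·
· · · · · · · ·
· · · · · · · ♟
· · · · · · · ·
· · · · · ♘ · ·
♙ ♙ ♙ ♙ ♙ ♙ ♙ ♙
♖ ♘ ♗ ♕ ♔ ♗ · ♖


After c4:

♜ ♞ ♝ ♛ ♚ ♝ ♞ ♜
♟ ♟ ♟ ♟ ♟ ♟ ♟ ·
· · · · · · · ·
· · · · · · · ♟
· · ♙ · · · · ·
· · · · · ♘ · ·
♙ ♙ · ♙ ♙ ♙ ♙ ♙
♖ ♘ ♗ ♕ ♔ ♗ · ♖


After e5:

♜ ♞ ♝ ♛ ♚ ♝ ♞ ♜
♟ ♟ ♟ ♟ · ♟ ♟ ·
· · · · · · · ·
· · · · ♟ · · ♟
· · ♙ · · · · ·
· · · · · ♘ · ·
♙ ♙ · ♙ ♙ ♙ ♙ ♙
♖ ♘ ♗ ♕ ♔ ♗ · ♖


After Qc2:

♜ ♞ ♝ ♛ ♚ ♝ ♞ ♜
♟ ♟ ♟ ♟ · ♟ ♟ ·
· · · · · · · ·
· · · · ♟ · · ♟
· · ♙ · · · · ·
· · · · · ♘ · ·
♙ ♙ ♕ ♙ ♙ ♙ ♙ ♙
♖ ♘ ♗ · ♔ ♗ · ♖


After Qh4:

♜ ♞ ♝ · ♚ ♝ ♞ ♜
♟ ♟ ♟ ♟ · ♟ ♟ ·
· · · · · · · ·
· · · · ♟ · · ♟
· · ♙ · · · · ♛
· · · · · ♘ · ·
♙ ♙ ♕ ♙ ♙ ♙ ♙ ♙
♖ ♘ ♗ · ♔ ♗ · ♖


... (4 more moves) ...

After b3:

♜ ♞ ♝ · ♚ · ♞ ♜
♟ ♟ ♟ ♟ · ♟ ♟ ·
· · · ♝ · · · ·
· · · · ♟ · · ♟
· · ♙ · · · · ♛
· ♙ · ♕ · ♘ ♙ ·
♙ · · ♙ ♙ ♙ · ♙
♖ ♘ ♗ · ♔ ♗ · ♖


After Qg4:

♜ ♞ ♝ · ♚ · ♞ ♜
♟ ♟ ♟ ♟ · ♟ ♟ ·
· · · ♝ · · · ·
· · · · ♟ · · ♟
· · ♙ · · · ♛ ·
· ♙ · ♕ · ♘ ♙ ·
♙ · · ♙ ♙ ♙ · ♙
♖ ♘ ♗ · ♔ ♗ · ♖



  a b c d e f g h
  ─────────────────
8│♜ ♞ ♝ · ♚ · ♞ ♜│8
7│♟ ♟ ♟ ♟ · ♟ ♟ ·│7
6│· · · ♝ · · · ·│6
5│· · · · ♟ · · ♟│5
4│· · ♙ · · · ♛ ·│4
3│· ♙ · ♕ · ♘ ♙ ·│3
2│♙ · · ♙ ♙ ♙ · ♙│2
1│♖ ♘ ♗ · ♔ ♗ · ♖│1
  ─────────────────
  a b c d e f g h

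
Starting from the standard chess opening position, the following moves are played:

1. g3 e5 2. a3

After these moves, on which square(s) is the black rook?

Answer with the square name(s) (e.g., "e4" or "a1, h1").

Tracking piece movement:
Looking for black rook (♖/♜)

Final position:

  a b c d e f g h
  ─────────────────
8│♜ ♞ ♝ ♛ ♚ ♝ ♞ ♜│8
7│♟ ♟ ♟ ♟ · ♟ ♟ ♟│7
6│· · · · · · · ·│6
5│· · · · ♟ · · ·│5
4│· · · · · · · ·│4
3│♙ · · · · · ♙ ·│3
2│· ♙ ♙ ♙ ♙ ♙ · ♙│2
1│♖ ♘ ♗ ♕ ♔ ♗ ♘ ♖│1
  ─────────────────
  a b c d e f g h


a8, h8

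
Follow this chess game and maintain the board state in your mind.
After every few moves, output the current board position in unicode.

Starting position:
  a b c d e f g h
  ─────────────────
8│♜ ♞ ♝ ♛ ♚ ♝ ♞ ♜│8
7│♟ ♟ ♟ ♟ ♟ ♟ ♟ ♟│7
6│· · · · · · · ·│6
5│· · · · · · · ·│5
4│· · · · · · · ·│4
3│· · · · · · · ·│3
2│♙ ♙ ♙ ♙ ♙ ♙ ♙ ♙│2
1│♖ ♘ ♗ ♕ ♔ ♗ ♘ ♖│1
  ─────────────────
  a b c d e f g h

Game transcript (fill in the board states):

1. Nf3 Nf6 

  a b c d e f g h
  ─────────────────
8│♜ ♞ ♝ ♛ ♚ ♝ · ♜│8
7│♟ ♟ ♟ ♟ ♟ ♟ ♟ ♟│7
6│· · · · · ♞ · ·│6
5│· · · · · · · ·│5
4│· · · · · · · ·│4
3│· · · · · ♘ · ·│3
2│♙ ♙ ♙ ♙ ♙ ♙ ♙ ♙│2
1│♖ ♘ ♗ ♕ ♔ ♗ · ♖│1
  ─────────────────
  a b c d e f g h

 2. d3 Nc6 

  a b c d e f g h
  ─────────────────
8│♜ · ♝ ♛ ♚ ♝ · ♜│8
7│♟ ♟ ♟ ♟ ♟ ♟ ♟ ♟│7
6│· · ♞ · · ♞ · ·│6
5│· · · · · · · ·│5
4│· · · · · · · ·│4
3│· · · ♙ · ♘ · ·│3
2│♙ ♙ ♙ · ♙ ♙ ♙ ♙│2
1│♖ ♘ ♗ ♕ ♔ ♗ · ♖│1
  ─────────────────
  a b c d e f g h

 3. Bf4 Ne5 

  a b c d e f g h
  ─────────────────
8│♜ · ♝ ♛ ♚ ♝ · ♜│8
7│♟ ♟ ♟ ♟ ♟ ♟ ♟ ♟│7
6│· · · · · ♞ · ·│6
5│· · · · ♞ · · ·│5
4│· · · · · ♗ · ·│4
3│· · · ♙ · ♘ · ·│3
2│♙ ♙ ♙ · ♙ ♙ ♙ ♙│2
1│♖ ♘ · ♕ ♔ ♗ · ♖│1
  ─────────────────
  a b c d e f g h

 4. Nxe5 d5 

  a b c d e f g h
  ─────────────────
8│♜ · ♝ ♛ ♚ ♝ · ♜│8
7│♟ ♟ ♟ · ♟ ♟ ♟ ♟│7
6│· · · · · ♞ · ·│6
5│· · · ♟ ♘ · · ·│5
4│· · · · · ♗ · ·│4
3│· · · ♙ · · · ·│3
2│♙ ♙ ♙ · ♙ ♙ ♙ ♙│2
1│♖ ♘ · ♕ ♔ ♗ · ♖│1
  ─────────────────
  a b c d e f g h

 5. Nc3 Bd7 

  a b c d e f g h
  ─────────────────
8│♜ · · ♛ ♚ ♝ · ♜│8
7│♟ ♟ ♟ ♝ ♟ ♟ ♟ ♟│7
6│· · · · · ♞ · ·│6
5│· · · ♟ ♘ · · ·│5
4│· · · · · ♗ · ·│4
3│· · ♘ ♙ · · · ·│3
2│♙ ♙ ♙ · ♙ ♙ ♙ ♙│2
1│♖ · · ♕ ♔ ♗ · ♖│1
  ─────────────────
  a b c d e f g h

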